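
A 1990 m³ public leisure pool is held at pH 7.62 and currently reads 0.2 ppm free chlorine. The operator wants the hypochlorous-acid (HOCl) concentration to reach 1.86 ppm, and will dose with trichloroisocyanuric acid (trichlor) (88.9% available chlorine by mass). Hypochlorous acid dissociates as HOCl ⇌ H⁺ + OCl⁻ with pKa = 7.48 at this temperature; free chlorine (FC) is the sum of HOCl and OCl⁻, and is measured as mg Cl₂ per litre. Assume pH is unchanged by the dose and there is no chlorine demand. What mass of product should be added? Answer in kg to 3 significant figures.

Volume: 1990 m³ = 1,990,000 L.
[OCl⁻]/[HOCl] = 10^(pH − pKa) = 10^(7.62 − 7.48) = 1.38; fraction as HOCl = 1/(1 + 1.38) = 0.4201.
Free chlorine required for 1.86 ppm HOCl: 1.86 / 0.4201 = 4.428 ppm.
FC to add: 4.428 − 0.2 = 4.228 mg/L as Cl₂.
Cl₂ equivalent: 4.228 mg/L × 1,990,000 L = 8413 g.
Product at 88.9% available Cl: 8413 / 0.889 = 9463 g.

9.46 kg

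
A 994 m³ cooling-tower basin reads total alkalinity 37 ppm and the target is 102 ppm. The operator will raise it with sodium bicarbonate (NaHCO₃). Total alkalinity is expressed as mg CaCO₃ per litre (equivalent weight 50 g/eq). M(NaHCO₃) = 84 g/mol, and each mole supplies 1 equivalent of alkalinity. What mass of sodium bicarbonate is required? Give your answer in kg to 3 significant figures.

109 kg

Volume: 994 m³ = 994,000 L.
Alkalinity to add: (102 − 37) = 65 mg/L as CaCO₃ × 994,000 L = 64,610 g as CaCO₃.
Equivalents: 64,610 g ÷ 50 g/eq = 1292 eq.
NaHCO₃ supplies 1 eq per mole → 1292 mol.
Mass: 1292 mol × 84 g/mol = 108,500 g.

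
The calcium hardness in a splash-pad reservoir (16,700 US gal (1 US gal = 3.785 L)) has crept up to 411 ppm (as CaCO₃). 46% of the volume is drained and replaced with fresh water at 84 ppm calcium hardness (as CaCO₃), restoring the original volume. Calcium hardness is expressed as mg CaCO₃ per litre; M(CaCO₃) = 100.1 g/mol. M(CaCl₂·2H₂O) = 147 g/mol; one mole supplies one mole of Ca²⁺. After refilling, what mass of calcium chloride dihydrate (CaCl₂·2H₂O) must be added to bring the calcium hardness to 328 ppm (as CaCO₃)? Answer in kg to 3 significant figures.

6.26 kg

Volume: 16,700 US gal × 3.785 L/gal = 63,210 L.
After draining 46% and refilling: 411 × 0.54 + 84 × 0.46 = 260.58 ppm.
Deficit to target: 328 − 260.58 = 67.42 mg/L.
As CaCO₃: 67.42 mg/L × 63,210 L = 4262 g; ÷ 100.1 = 42.57 mol Ca²⁺.
Mass: 42.57 × 147 = 6258 g.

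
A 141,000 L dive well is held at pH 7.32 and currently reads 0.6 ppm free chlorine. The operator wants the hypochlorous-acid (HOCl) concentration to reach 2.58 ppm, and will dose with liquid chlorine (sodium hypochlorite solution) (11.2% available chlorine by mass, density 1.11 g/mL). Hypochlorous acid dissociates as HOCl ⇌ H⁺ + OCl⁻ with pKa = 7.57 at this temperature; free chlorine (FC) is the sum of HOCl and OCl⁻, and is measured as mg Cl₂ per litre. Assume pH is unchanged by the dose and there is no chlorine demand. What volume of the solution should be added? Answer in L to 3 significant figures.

[OCl⁻]/[HOCl] = 10^(pH − pKa) = 10^(7.32 − 7.57) = 0.5623; fraction as HOCl = 1/(1 + 0.5623) = 0.6401.
Free chlorine required for 2.58 ppm HOCl: 2.58 / 0.6401 = 4.031 ppm.
FC to add: 4.031 − 0.6 = 3.431 mg/L as Cl₂.
Cl₂ equivalent: 3.431 mg/L × 141,000 L = 483.7 g.
Product at 11.2% available Cl: 483.7 / 0.112 = 4319 g.
Volume: 4319 g ÷ 1.11 g/mL = 3891 mL.

3.89 L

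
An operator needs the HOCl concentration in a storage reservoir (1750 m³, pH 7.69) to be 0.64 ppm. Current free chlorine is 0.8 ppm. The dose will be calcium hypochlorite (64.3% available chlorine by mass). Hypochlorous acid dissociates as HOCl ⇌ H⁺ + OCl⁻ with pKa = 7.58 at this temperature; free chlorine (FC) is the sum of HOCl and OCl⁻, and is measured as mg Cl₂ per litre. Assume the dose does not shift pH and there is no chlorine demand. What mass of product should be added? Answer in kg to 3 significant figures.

Volume: 1750 m³ = 1,750,000 L.
[OCl⁻]/[HOCl] = 10^(pH − pKa) = 10^(7.69 − 7.58) = 1.288; fraction as HOCl = 1/(1 + 1.288) = 0.437.
Free chlorine required for 0.64 ppm HOCl: 0.64 / 0.437 = 1.464 ppm.
FC to add: 1.464 − 0.8 = 0.6645 mg/L as Cl₂.
Cl₂ equivalent: 0.6645 mg/L × 1,750,000 L = 1163 g.
Product at 64.3% available Cl: 1163 / 0.643 = 1808 g.

1.81 kg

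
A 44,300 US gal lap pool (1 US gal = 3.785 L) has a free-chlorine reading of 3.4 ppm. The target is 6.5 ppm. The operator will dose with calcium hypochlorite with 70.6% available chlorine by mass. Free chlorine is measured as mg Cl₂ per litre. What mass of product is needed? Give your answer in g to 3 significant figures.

Volume: 44,300 US gal × 3.785 L/gal = 167,676 L.
Chlorine deficit: 6.5 − 3.4 = 3.1 ppm = 3.1 mg/L as Cl₂.
Cl₂ equivalent needed: 3.1 mg/L × 167,676 L = 519,800 mg = 519.8 g.
Product at 70.6% available chlorine: 519.8 / 0.706 = 736.3 g.

736 g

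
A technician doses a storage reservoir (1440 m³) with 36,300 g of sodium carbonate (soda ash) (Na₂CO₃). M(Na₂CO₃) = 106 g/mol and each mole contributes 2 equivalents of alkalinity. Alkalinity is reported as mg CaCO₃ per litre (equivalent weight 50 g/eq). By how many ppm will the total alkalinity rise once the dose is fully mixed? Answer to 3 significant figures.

23.8 ppm

Volume: 1440 m³ = 1,440,000 L.
Moles of Na₂CO₃: 36,300 g ÷ 106 g/mol = 342.5 mol → 684.9 eq of alkalinity.
As CaCO₃: 684.9 eq × 50 g/eq = 34,250 g.
Rise: 34,250 g / 1,440,000 L × 1000 = 23.78 mg/L.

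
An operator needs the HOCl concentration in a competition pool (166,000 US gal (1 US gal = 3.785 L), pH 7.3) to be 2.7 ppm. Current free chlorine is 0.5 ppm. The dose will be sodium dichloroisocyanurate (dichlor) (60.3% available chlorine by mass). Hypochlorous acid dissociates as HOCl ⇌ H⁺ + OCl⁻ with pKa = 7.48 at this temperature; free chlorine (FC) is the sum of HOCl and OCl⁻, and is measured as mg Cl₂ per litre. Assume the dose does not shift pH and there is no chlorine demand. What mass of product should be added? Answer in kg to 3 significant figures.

4.15 kg

Volume: 166,000 US gal × 3.785 L/gal = 628,310 L.
[OCl⁻]/[HOCl] = 10^(pH − pKa) = 10^(7.3 − 7.48) = 0.6607; fraction as HOCl = 1/(1 + 0.6607) = 0.6022.
Free chlorine required for 2.7 ppm HOCl: 2.7 / 0.6022 = 4.484 ppm.
FC to add: 4.484 − 0.5 = 3.984 mg/L as Cl₂.
Cl₂ equivalent: 3.984 mg/L × 628,310 L = 2503 g.
Product at 60.3% available Cl: 2503 / 0.603 = 4151 g.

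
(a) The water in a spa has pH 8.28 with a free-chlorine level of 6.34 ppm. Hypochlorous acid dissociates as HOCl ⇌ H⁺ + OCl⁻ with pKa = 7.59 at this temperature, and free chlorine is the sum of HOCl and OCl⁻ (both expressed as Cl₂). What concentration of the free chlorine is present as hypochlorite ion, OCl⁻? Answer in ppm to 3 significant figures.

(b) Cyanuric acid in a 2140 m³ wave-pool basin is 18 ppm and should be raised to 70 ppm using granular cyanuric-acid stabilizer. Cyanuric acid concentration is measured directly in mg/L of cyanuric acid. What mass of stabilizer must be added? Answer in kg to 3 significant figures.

(a) 5.27 ppm; (b) 111 kg

(a) [OCl⁻]/[HOCl] = 10^(pH − pKa) = 10^(8.28 − 7.59) = 10^0.69 = 4.898.
(a) Fraction as HOCl = 1 / (1 + 4.898) = 0.1696.
(a) OCl⁻ = (1 − 0.1696) × 6.34 ppm = 5.265 ppm.

(b) Volume: 2140 m³ = 2,140,000 L.
(b) CYA to add: (70 − 18) = 52 mg/L × 2,140,000 L = 111,300 g cyanuric acid.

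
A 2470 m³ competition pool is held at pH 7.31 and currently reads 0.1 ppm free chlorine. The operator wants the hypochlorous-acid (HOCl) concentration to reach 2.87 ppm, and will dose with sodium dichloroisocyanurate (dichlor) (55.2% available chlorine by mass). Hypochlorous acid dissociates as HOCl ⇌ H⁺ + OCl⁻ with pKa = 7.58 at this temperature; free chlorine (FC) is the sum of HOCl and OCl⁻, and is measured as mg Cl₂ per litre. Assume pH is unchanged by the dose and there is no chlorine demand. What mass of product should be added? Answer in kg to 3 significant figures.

Volume: 2470 m³ = 2,470,000 L.
[OCl⁻]/[HOCl] = 10^(pH − pKa) = 10^(7.31 − 7.58) = 0.537; fraction as HOCl = 1/(1 + 0.537) = 0.6506.
Free chlorine required for 2.87 ppm HOCl: 2.87 / 0.6506 = 4.411 ppm.
FC to add: 4.411 − 0.1 = 4.311 mg/L as Cl₂.
Cl₂ equivalent: 4.311 mg/L × 2,470,000 L = 10,650 g.
Product at 55.2% available Cl: 10,650 / 0.552 = 19,290 g.

19.3 kg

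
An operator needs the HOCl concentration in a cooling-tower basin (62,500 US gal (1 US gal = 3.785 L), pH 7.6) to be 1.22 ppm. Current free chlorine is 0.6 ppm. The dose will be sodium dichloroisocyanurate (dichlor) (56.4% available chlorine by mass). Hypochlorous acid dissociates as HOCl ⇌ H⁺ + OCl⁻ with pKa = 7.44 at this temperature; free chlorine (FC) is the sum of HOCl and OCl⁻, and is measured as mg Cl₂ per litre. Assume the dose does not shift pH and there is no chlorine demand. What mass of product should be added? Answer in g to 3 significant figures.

1,000 g

Volume: 62,500 US gal × 3.785 L/gal = 236,562 L.
[OCl⁻]/[HOCl] = 10^(pH − pKa) = 10^(7.6 − 7.44) = 1.445; fraction as HOCl = 1/(1 + 1.445) = 0.4089.
Free chlorine required for 1.22 ppm HOCl: 1.22 / 0.4089 = 2.983 ppm.
FC to add: 2.983 − 0.6 = 2.383 mg/L as Cl₂.
Cl₂ equivalent: 2.383 mg/L × 236,562 L = 563.8 g.
Product at 56.4% available Cl: 563.8 / 0.564 = 999.7 g.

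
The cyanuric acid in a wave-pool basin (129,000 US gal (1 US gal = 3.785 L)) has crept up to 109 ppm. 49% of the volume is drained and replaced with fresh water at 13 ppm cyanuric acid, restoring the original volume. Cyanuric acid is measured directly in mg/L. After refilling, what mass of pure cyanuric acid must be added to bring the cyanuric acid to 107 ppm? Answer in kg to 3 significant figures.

22.0 kg

Volume: 129,000 US gal × 3.785 L/gal = 488,265 L.
After draining 49% and refilling: 109 × 0.51 + 13 × 0.49 = 61.96 ppm.
Deficit to target: 107 − 61.96 = 45.04 mg/L.
Mass: 45.04 mg/L × 488,265 L = 21,990 g cyanuric acid.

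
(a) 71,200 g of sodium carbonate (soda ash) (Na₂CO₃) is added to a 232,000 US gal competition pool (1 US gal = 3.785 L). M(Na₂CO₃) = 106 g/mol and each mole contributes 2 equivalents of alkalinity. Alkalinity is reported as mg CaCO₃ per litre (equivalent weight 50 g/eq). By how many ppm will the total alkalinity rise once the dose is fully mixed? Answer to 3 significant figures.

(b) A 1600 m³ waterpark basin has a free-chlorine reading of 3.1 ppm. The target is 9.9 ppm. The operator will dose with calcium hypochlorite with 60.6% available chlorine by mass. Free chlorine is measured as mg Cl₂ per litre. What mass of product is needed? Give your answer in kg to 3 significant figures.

(a) 76.5 ppm; (b) 18.0 kg

(a) Volume: 232,000 US gal × 3.785 L/gal = 878,120 L.
(a) Moles of Na₂CO₃: 71,200 g ÷ 106 g/mol = 671.7 mol → 1343 eq of alkalinity.
(a) As CaCO₃: 1343 eq × 50 g/eq = 67,170 g.
(a) Rise: 67,170 g / 878,120 L × 1000 = 76.49 mg/L.

(b) Volume: 1600 m³ = 1,600,000 L.
(b) Chlorine deficit: 9.9 − 3.1 = 6.8 ppm = 6.8 mg/L as Cl₂.
(b) Cl₂ equivalent needed: 6.8 mg/L × 1,600,000 L = 10,880,000 mg = 10,880 g.
(b) Product at 60.6% available chlorine: 10,880 / 0.606 = 17,950 g.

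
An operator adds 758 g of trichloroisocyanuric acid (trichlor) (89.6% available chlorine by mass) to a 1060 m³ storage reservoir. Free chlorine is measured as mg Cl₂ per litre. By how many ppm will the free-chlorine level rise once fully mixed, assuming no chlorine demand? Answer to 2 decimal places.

Volume: 1060 m³ = 1,060,000 L.
Available chlorine delivered: 758 g × 0.896 = 679.2 g as Cl₂.
Concentration rise: 679.2 g / 1,060,000 L = 0.6407 mg/L = 0.64 ppm.

0.64 ppm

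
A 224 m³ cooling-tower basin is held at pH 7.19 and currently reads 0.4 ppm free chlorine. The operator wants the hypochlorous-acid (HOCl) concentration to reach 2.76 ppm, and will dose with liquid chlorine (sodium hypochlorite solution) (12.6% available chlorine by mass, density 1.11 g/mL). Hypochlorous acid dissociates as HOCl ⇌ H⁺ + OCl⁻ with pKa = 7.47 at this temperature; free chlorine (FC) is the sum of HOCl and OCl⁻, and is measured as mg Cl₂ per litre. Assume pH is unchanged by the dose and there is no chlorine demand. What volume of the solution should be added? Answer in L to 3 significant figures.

Volume: 224 m³ = 224,000 L.
[OCl⁻]/[HOCl] = 10^(pH − pKa) = 10^(7.19 − 7.47) = 0.5248; fraction as HOCl = 1/(1 + 0.5248) = 0.6558.
Free chlorine required for 2.76 ppm HOCl: 2.76 / 0.6558 = 4.208 ppm.
FC to add: 4.208 − 0.4 = 3.808 mg/L as Cl₂.
Cl₂ equivalent: 3.808 mg/L × 224,000 L = 853.1 g.
Product at 12.6% available Cl: 853.1 / 0.126 = 6771 g.
Volume: 6771 g ÷ 1.11 g/mL = 6100 mL.

6.10 L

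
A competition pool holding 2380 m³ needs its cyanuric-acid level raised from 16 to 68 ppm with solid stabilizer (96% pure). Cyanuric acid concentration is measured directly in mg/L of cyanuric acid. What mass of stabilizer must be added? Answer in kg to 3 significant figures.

129 kg

Volume: 2380 m³ = 2,380,000 L.
CYA to add: (68 − 16) = 52 mg/L × 2,380,000 L = 123,800 g cyanuric acid.
At 96% purity: 123,800 / 0.96 = 128,900 g product.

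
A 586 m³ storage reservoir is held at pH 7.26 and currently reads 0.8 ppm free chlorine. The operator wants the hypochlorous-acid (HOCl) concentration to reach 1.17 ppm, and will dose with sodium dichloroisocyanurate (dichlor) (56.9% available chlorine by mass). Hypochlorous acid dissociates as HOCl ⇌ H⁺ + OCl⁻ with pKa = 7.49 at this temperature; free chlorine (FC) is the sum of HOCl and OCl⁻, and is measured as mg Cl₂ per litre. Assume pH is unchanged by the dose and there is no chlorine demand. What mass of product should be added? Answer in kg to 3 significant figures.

1.09 kg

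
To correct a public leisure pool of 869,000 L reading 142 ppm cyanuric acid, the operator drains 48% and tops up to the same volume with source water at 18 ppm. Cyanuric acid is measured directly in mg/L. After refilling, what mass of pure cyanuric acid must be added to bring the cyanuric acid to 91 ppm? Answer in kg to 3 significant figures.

7.40 kg

After draining 48% and refilling: 142 × 0.52 + 18 × 0.48 = 82.48 ppm.
Deficit to target: 91 − 82.48 = 8.52 mg/L.
Mass: 8.52 mg/L × 869,000 L = 7404 g cyanuric acid.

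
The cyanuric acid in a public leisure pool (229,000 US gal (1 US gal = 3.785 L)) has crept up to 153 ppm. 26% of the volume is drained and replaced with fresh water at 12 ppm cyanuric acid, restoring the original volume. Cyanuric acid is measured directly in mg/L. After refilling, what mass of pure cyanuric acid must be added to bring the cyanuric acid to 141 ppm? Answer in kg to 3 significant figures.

Volume: 229,000 US gal × 3.785 L/gal = 866,765 L.
After draining 26% and refilling: 153 × 0.74 + 12 × 0.26 = 116.34 ppm.
Deficit to target: 141 − 116.34 = 24.66 mg/L.
Mass: 24.66 mg/L × 866,765 L = 21,370 g cyanuric acid.

21.4 kg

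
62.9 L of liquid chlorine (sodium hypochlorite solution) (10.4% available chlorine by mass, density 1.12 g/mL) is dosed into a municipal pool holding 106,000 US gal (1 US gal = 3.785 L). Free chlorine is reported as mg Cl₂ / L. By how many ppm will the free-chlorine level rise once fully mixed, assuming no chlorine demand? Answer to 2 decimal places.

18.26 ppm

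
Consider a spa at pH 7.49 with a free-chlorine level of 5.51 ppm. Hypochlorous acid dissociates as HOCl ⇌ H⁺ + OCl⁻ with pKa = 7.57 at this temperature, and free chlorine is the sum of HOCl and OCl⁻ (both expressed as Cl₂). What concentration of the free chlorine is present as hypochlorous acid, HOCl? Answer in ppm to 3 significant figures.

3.01 ppm

[OCl⁻]/[HOCl] = 10^(pH − pKa) = 10^(7.49 − 7.57) = 10^-0.08 = 0.8318.
Fraction as HOCl = 1 / (1 + 0.8318) = 0.5459.
HOCl = 0.5459 × 5.51 ppm = 3.008 ppm.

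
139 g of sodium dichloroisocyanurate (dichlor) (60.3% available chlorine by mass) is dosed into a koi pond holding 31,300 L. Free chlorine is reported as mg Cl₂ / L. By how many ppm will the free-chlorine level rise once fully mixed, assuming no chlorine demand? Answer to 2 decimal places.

Available chlorine delivered: 139 g × 0.603 = 83.82 g as Cl₂.
Concentration rise: 83.82 g / 31,300 L = 2.678 mg/L = 2.68 ppm.

2.68 ppm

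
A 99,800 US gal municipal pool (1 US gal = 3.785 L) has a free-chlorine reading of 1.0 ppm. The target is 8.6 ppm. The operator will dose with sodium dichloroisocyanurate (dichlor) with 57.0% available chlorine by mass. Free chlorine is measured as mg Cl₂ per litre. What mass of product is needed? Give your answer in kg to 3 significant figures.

5.04 kg

Volume: 99,800 US gal × 3.785 L/gal = 377,743 L.
Chlorine deficit: 8.6 − 1.0 = 7.6 ppm = 7.6 mg/L as Cl₂.
Cl₂ equivalent needed: 7.6 mg/L × 377,743 L = 2,871,000 mg = 2871 g.
Product at 57.0% available chlorine: 2871 / 0.57 = 5037 g.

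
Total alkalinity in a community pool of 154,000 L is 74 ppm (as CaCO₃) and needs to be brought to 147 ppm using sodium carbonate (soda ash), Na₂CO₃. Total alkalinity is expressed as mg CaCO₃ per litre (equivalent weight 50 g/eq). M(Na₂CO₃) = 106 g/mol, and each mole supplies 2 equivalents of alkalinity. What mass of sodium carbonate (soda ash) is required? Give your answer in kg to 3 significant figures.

Alkalinity to add: (147 − 74) = 73 mg/L as CaCO₃ × 154,000 L = 11,240 g as CaCO₃.
Equivalents: 11,240 g ÷ 50 g/eq = 224.8 eq.
Each mole of Na₂CO₃ supplies 2 eq, so 224.8 / 2 = 112.4 mol.
Mass: 112.4 mol × 106 g/mol = 11,920 g.

11.9 kg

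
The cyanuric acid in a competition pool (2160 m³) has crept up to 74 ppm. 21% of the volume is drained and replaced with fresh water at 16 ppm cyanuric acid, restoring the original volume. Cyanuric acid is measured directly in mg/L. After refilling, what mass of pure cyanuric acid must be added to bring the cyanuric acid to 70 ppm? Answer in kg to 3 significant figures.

Volume: 2160 m³ = 2,160,000 L.
After draining 21% and refilling: 74 × 0.79 + 16 × 0.21 = 61.82 ppm.
Deficit to target: 70 − 61.82 = 8.18 mg/L.
Mass: 8.18 mg/L × 2,160,000 L = 17,670 g cyanuric acid.

17.7 kg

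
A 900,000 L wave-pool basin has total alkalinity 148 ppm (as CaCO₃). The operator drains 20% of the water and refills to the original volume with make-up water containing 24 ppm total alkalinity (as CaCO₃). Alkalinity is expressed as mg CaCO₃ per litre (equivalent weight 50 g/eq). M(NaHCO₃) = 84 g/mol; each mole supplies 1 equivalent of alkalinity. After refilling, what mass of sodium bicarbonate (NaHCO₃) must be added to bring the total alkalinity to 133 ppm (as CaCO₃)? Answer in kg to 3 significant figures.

14.8 kg

After draining 20% and refilling: 148 × 0.80 + 24 × 0.20 = 123.2 ppm.
Deficit to target: 133 − 123.2 = 9.8 mg/L.
As CaCO₃: 9.8 mg/L × 900,000 L = 8820 g; ÷ 50 g/eq ÷ 1 = 176.4 mol NaHCO₃.
Mass: 176.4 × 84 = 14,820 g.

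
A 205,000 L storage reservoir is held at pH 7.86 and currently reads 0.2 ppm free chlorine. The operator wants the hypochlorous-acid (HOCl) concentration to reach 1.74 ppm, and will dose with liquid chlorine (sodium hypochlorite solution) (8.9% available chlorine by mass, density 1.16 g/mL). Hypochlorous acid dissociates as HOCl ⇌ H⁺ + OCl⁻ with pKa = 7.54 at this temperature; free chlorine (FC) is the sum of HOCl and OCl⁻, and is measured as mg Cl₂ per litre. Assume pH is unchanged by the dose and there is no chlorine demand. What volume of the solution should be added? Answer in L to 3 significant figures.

10.3 L

[OCl⁻]/[HOCl] = 10^(pH − pKa) = 10^(7.86 − 7.54) = 2.089; fraction as HOCl = 1/(1 + 2.089) = 0.3237.
Free chlorine required for 1.74 ppm HOCl: 1.74 / 0.3237 = 5.375 ppm.
FC to add: 5.375 − 0.2 = 5.175 mg/L as Cl₂.
Cl₂ equivalent: 5.175 mg/L × 205,000 L = 1061 g.
Product at 8.9% available Cl: 1061 / 0.089 = 11,920 g.
Volume: 11,920 g ÷ 1.16 g/mL = 10,280 mL.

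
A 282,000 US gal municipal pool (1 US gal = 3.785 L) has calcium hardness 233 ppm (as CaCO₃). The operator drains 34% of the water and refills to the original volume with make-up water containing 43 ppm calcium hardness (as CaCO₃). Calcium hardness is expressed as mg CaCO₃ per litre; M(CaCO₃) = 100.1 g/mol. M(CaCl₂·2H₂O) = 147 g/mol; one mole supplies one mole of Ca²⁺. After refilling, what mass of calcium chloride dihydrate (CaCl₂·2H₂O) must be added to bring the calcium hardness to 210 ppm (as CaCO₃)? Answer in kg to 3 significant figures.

Volume: 282,000 US gal × 3.785 L/gal = 1,067,370 L.
After draining 34% and refilling: 233 × 0.66 + 43 × 0.34 = 168.4 ppm.
Deficit to target: 210 − 168.4 = 41.6 mg/L.
As CaCO₃: 41.6 mg/L × 1,067,370 L = 44,400 g; ÷ 100.1 = 443.6 mol Ca²⁺.
Mass: 443.6 × 147 = 65,210 g.

65.2 kg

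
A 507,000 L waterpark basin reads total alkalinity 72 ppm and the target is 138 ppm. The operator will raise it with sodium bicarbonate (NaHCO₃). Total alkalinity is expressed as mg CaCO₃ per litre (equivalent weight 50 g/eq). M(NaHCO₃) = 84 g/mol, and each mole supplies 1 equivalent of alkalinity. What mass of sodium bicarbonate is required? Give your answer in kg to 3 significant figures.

56.2 kg

Alkalinity to add: (138 − 72) = 66 mg/L as CaCO₃ × 507,000 L = 33,460 g as CaCO₃.
Equivalents: 33,460 g ÷ 50 g/eq = 669.2 eq.
NaHCO₃ supplies 1 eq per mole → 669.2 mol.
Mass: 669.2 mol × 84 g/mol = 56,220 g.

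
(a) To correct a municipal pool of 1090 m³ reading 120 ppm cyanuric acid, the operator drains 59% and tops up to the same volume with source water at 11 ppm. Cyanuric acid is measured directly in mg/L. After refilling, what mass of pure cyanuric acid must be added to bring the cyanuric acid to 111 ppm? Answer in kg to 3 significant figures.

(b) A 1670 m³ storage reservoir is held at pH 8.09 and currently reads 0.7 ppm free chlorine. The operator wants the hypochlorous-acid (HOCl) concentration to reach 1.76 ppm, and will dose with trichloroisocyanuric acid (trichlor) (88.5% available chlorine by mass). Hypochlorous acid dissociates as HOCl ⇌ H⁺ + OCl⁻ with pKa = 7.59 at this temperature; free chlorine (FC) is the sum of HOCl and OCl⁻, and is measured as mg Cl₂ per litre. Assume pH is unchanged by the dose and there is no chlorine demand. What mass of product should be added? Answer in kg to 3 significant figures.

(a) Volume: 1090 m³ = 1,090,000 L.
(a) After draining 59% and refilling: 120 × 0.41 + 11 × 0.59 = 55.69 ppm.
(a) Deficit to target: 111 − 55.69 = 55.31 mg/L.
(a) Mass: 55.31 mg/L × 1,090,000 L = 60,290 g cyanuric acid.

(b) Volume: 1670 m³ = 1,670,000 L.
(b) [OCl⁻]/[HOCl] = 10^(pH − pKa) = 10^(8.09 − 7.59) = 3.162; fraction as HOCl = 1/(1 + 3.162) = 0.2403.
(b) Free chlorine required for 1.76 ppm HOCl: 1.76 / 0.2403 = 7.326 ppm.
(b) FC to add: 7.326 − 0.7 = 6.626 mg/L as Cl₂.
(b) Cl₂ equivalent: 6.626 mg/L × 1,670,000 L = 11,060 g.
(b) Product at 88.5% available Cl: 11,060 / 0.885 = 12,500 g.

(a) 60.3 kg; (b) 12.5 kg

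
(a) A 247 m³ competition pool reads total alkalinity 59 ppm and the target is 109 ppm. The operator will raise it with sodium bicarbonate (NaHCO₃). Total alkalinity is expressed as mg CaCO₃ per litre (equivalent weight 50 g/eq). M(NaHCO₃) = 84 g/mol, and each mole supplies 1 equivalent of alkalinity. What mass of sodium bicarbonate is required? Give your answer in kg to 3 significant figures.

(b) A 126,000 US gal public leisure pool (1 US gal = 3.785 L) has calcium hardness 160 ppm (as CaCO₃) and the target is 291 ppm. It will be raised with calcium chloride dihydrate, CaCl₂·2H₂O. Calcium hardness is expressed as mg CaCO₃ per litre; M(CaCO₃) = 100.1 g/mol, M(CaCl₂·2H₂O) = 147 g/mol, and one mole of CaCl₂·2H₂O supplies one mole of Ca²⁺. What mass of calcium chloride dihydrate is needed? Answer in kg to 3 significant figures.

(a) 20.7 kg; (b) 91.7 kg

(a) Volume: 247 m³ = 247,000 L.
(a) Alkalinity to add: (109 − 59) = 50 mg/L as CaCO₃ × 247,000 L = 12,350 g as CaCO₃.
(a) Equivalents: 12,350 g ÷ 50 g/eq = 247 eq.
(a) NaHCO₃ supplies 1 eq per mole → 247 mol.
(a) Mass: 247 mol × 84 g/mol = 20,750 g.

(b) Volume: 126,000 US gal × 3.785 L/gal = 476,910 L.
(b) Hardness to add: (291 − 160) = 131 mg/L as CaCO₃ × 476,910 L = 62,480 g as CaCO₃.
(b) Moles of Ca²⁺ (1 mol Ca²⁺ ≡ 1 mol CaCO₃): 62,480 / 100.1 g/mol = 624.1 mol.
(b) Mass of CaCl₂·2H₂O: 624.1 × 147 = 91,750 g.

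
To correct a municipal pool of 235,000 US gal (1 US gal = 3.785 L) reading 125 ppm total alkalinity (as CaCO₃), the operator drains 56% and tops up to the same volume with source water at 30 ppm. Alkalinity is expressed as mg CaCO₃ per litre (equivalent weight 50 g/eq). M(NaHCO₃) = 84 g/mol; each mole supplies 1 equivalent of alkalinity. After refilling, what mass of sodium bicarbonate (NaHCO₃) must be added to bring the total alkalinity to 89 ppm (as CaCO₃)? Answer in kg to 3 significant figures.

25.7 kg

Volume: 235,000 US gal × 3.785 L/gal = 889,475 L.
After draining 56% and refilling: 125 × 0.44 + 30 × 0.56 = 71.8 ppm.
Deficit to target: 89 − 71.8 = 17.2 mg/L.
As CaCO₃: 17.2 mg/L × 889,475 L = 15,300 g; ÷ 50 g/eq ÷ 1 = 306 mol NaHCO₃.
Mass: 306 × 84 = 25,700 g.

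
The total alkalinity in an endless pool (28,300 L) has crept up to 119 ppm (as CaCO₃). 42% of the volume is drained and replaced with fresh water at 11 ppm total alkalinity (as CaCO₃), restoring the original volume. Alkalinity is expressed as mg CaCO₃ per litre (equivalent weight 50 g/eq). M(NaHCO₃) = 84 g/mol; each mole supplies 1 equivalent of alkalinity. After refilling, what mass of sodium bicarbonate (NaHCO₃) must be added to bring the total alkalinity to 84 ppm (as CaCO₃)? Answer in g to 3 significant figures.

After draining 42% and refilling: 119 × 0.58 + 11 × 0.42 = 73.64 ppm.
Deficit to target: 84 − 73.64 = 10.36 mg/L.
As CaCO₃: 10.36 mg/L × 28,300 L = 293.2 g; ÷ 50 g/eq ÷ 1 = 5.864 mol NaHCO₃.
Mass: 5.864 × 84 = 492.6 g.

493 g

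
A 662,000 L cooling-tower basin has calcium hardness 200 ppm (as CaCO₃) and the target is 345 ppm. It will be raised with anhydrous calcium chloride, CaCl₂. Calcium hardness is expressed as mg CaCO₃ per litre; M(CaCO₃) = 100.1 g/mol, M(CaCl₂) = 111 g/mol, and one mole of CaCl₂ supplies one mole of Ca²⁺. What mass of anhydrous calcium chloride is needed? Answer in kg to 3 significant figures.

106 kg

Hardness to add: (345 − 200) = 145 mg/L as CaCO₃ × 662,000 L = 95,990 g as CaCO₃.
Moles of Ca²⁺ (1 mol Ca²⁺ ≡ 1 mol CaCO₃): 95,990 / 100.1 g/mol = 958.9 mol.
Mass of CaCl₂: 958.9 × 111 = 106,400 g.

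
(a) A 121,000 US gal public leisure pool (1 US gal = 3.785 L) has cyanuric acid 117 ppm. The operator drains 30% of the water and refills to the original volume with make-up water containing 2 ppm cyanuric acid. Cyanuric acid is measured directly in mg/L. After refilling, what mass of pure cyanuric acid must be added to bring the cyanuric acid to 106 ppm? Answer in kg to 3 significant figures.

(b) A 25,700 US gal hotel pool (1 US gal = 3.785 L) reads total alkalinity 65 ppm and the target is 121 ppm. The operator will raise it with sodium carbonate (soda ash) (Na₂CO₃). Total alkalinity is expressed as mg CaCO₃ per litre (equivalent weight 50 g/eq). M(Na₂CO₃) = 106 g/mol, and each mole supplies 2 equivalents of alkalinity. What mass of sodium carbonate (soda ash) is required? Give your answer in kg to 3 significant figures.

(a) Volume: 121,000 US gal × 3.785 L/gal = 457,985 L.
(a) After draining 30% and refilling: 117 × 0.70 + 2 × 0.30 = 82.5 ppm.
(a) Deficit to target: 106 − 82.5 = 23.5 mg/L.
(a) Mass: 23.5 mg/L × 457,985 L = 10,760 g cyanuric acid.

(b) Volume: 25,700 US gal × 3.785 L/gal = 97,274 L.
(b) Alkalinity to add: (121 − 65) = 56 mg/L as CaCO₃ × 97,274 L = 5447 g as CaCO₃.
(b) Equivalents: 5447 g ÷ 50 g/eq = 108.9 eq.
(b) Each mole of Na₂CO₃ supplies 2 eq, so 108.9 / 2 = 54.47 mol.
(b) Mass: 54.47 mol × 106 g/mol = 5774 g.

(a) 10.8 kg; (b) 5.77 kg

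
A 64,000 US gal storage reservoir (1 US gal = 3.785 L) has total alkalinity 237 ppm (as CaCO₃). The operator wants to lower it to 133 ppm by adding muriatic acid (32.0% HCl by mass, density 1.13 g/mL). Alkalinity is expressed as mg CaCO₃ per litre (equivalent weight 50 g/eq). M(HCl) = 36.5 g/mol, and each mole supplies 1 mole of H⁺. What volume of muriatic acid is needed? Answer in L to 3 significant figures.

50.9 L

Volume: 64,000 US gal × 3.785 L/gal = 242,240 L.
Alkalinity to neutralize: (237 − 133) = 104 mg/L as CaCO₃ × 242,240 L = 25,190 g as CaCO₃.
Equivalents of H⁺ required: 25,190 ÷ 50 g/eq = 503.9 eq = 503.9 mol HCl.
Mass of HCl: 503.9 × 36.5 = 18,390 g.
Mass of 32.0% solution: 18,390 / 0.32 = 57,470 g.
Volume: 57,470 g ÷ 1.13 g/mL = 50,860 mL.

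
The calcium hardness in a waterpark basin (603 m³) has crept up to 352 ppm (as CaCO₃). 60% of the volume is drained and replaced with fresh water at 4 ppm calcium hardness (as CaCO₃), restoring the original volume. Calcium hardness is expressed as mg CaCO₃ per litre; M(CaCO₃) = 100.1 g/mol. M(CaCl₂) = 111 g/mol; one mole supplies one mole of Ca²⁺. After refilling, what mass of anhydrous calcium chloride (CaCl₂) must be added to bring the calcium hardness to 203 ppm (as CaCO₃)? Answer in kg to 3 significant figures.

40.0 kg

Volume: 603 m³ = 603,000 L.
After draining 60% and refilling: 352 × 0.40 + 4 × 0.60 = 143.2 ppm.
Deficit to target: 203 − 143.2 = 59.8 mg/L.
As CaCO₃: 59.8 mg/L × 603,000 L = 36,060 g; ÷ 100.1 = 360.2 mol Ca²⁺.
Mass: 360.2 × 111 = 39,990 g.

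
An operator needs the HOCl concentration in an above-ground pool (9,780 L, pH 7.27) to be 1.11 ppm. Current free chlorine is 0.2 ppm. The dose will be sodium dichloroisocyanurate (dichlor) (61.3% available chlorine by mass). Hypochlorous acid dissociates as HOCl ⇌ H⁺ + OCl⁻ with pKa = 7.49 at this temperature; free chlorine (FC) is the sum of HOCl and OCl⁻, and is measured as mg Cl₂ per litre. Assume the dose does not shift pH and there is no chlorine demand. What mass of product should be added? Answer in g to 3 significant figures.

25.2 g

[OCl⁻]/[HOCl] = 10^(pH − pKa) = 10^(7.27 − 7.49) = 0.6026; fraction as HOCl = 1/(1 + 0.6026) = 0.624.
Free chlorine required for 1.11 ppm HOCl: 1.11 / 0.624 = 1.779 ppm.
FC to add: 1.779 − 0.2 = 1.579 mg/L as Cl₂.
Cl₂ equivalent: 1.579 mg/L × 9,780 L = 15.44 g.
Product at 61.3% available Cl: 15.44 / 0.613 = 25.19 g.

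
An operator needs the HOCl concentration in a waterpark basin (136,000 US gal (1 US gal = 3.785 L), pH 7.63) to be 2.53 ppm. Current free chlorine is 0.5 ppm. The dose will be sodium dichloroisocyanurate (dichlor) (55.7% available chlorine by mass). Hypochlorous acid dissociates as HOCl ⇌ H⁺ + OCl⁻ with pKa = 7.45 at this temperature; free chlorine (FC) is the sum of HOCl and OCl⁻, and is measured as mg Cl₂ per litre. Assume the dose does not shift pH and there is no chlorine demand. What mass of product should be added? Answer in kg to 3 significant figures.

5.41 kg

Volume: 136,000 US gal × 3.785 L/gal = 514,760 L.
[OCl⁻]/[HOCl] = 10^(pH − pKa) = 10^(7.63 − 7.45) = 1.514; fraction as HOCl = 1/(1 + 1.514) = 0.3978.
Free chlorine required for 2.53 ppm HOCl: 2.53 / 0.3978 = 6.359 ppm.
FC to add: 6.359 − 0.5 = 5.859 mg/L as Cl₂.
Cl₂ equivalent: 5.859 mg/L × 514,760 L = 3016 g.
Product at 55.7% available Cl: 3016 / 0.557 = 5415 g.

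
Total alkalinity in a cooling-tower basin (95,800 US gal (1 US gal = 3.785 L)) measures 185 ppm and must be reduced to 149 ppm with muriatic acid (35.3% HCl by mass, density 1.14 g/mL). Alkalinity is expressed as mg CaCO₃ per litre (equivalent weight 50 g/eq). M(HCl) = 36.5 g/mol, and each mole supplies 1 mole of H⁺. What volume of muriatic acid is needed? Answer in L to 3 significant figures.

Volume: 95,800 US gal × 3.785 L/gal = 362,603 L.
Alkalinity to neutralize: (185 − 149) = 36 mg/L as CaCO₃ × 362,603 L = 13,050 g as CaCO₃.
Equivalents of H⁺ required: 13,050 ÷ 50 g/eq = 261.1 eq = 261.1 mol HCl.
Mass of HCl: 261.1 × 36.5 = 9529 g.
Mass of 35.3% solution: 9529 / 0.353 = 26,990 g.
Volume: 26,990 g ÷ 1.14 g/mL = 23,680 mL.

23.7 L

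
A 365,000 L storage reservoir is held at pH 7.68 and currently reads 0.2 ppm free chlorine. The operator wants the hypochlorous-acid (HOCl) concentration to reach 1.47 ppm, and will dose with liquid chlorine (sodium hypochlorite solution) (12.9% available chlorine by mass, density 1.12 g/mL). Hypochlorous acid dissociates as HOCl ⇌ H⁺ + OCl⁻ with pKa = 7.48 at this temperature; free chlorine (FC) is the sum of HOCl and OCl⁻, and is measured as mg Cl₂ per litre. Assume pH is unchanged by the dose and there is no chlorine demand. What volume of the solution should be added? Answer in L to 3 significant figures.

9.09 L

[OCl⁻]/[HOCl] = 10^(pH − pKa) = 10^(7.68 − 7.48) = 1.585; fraction as HOCl = 1/(1 + 1.585) = 0.3869.
Free chlorine required for 1.47 ppm HOCl: 1.47 / 0.3869 = 3.8 ppm.
FC to add: 3.8 − 0.2 = 3.6 mg/L as Cl₂.
Cl₂ equivalent: 3.6 mg/L × 365,000 L = 1314 g.
Product at 12.9% available Cl: 1314 / 0.129 = 10,190 g.
Volume: 10,190 g ÷ 1.12 g/mL = 9094 mL.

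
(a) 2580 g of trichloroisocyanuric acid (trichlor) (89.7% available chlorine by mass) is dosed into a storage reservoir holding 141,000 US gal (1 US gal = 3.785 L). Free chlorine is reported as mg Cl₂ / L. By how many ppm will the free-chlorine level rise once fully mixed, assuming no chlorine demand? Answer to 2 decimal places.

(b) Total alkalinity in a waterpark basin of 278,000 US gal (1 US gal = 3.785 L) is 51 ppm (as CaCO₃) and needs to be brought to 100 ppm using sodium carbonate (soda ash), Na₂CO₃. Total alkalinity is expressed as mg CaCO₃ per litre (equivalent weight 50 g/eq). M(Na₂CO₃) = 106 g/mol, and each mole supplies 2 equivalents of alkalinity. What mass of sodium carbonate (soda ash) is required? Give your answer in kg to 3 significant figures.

(a) 4.34 ppm; (b) 54.7 kg

(a) Volume: 141,000 US gal × 3.785 L/gal = 533,685 L.
(a) Available chlorine delivered: 2580 g × 0.897 = 2314 g as Cl₂.
(a) Concentration rise: 2314 g / 533,685 L = 4.336 mg/L = 4.34 ppm.

(b) Volume: 278,000 US gal × 3.785 L/gal = 1,052,230 L.
(b) Alkalinity to add: (100 − 51) = 49 mg/L as CaCO₃ × 1,052,230 L = 51,560 g as CaCO₃.
(b) Equivalents: 51,560 g ÷ 50 g/eq = 1031 eq.
(b) Each mole of Na₂CO₃ supplies 2 eq, so 1031 / 2 = 515.6 mol.
(b) Mass: 515.6 mol × 106 g/mol = 54,650 g.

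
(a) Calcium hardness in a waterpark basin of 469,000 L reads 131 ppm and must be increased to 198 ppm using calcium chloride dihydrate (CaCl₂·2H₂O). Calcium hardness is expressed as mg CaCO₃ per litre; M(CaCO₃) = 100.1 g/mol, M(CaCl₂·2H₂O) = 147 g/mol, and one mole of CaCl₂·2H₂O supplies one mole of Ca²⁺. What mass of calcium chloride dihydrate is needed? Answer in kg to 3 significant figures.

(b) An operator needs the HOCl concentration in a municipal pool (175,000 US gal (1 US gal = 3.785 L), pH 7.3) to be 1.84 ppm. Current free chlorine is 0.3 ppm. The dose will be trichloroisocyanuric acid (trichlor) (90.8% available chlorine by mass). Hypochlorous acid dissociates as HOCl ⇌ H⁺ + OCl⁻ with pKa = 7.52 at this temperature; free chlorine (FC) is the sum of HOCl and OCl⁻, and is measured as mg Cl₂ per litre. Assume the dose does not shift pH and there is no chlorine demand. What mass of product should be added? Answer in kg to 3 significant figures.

(a) Hardness to add: (198 − 131) = 67 mg/L as CaCO₃ × 469,000 L = 31,420 g as CaCO₃.
(a) Moles of Ca²⁺ (1 mol Ca²⁺ ≡ 1 mol CaCO₃): 31,420 / 100.1 g/mol = 313.9 mol.
(a) Mass of CaCl₂·2H₂O: 313.9 × 147 = 46,150 g.

(b) Volume: 175,000 US gal × 3.785 L/gal = 662,375 L.
(b) [OCl⁻]/[HOCl] = 10^(pH − pKa) = 10^(7.3 − 7.52) = 0.6026; fraction as HOCl = 1/(1 + 0.6026) = 0.624.
(b) Free chlorine required for 1.84 ppm HOCl: 1.84 / 0.624 = 2.949 ppm.
(b) FC to add: 2.949 − 0.3 = 2.649 mg/L as Cl₂.
(b) Cl₂ equivalent: 2.649 mg/L × 662,375 L = 1754 g.
(b) Product at 90.8% available Cl: 1754 / 0.908 = 1932 g.

(a) 46.1 kg; (b) 1.93 kg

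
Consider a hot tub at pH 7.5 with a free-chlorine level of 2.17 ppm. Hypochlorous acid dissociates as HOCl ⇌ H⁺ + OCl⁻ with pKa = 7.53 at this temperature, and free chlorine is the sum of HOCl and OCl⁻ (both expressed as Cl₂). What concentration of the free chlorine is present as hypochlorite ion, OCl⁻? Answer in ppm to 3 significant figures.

[OCl⁻]/[HOCl] = 10^(pH − pKa) = 10^(7.5 − 7.53) = 10^-0.03 = 0.9333.
Fraction as HOCl = 1 / (1 + 0.9333) = 0.5173.
OCl⁻ = (1 − 0.5173) × 2.17 ppm = 1.048 ppm.

1.05 ppm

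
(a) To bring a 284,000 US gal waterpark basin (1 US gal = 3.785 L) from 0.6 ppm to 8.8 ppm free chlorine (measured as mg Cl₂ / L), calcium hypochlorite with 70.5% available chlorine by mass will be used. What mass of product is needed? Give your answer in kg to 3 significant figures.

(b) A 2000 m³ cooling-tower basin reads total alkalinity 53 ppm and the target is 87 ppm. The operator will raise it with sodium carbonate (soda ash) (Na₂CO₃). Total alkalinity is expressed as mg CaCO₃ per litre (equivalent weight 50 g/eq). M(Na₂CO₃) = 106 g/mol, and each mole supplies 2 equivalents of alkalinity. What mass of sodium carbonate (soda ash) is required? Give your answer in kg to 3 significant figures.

(a) 12.5 kg; (b) 72.1 kg

(a) Volume: 284,000 US gal × 3.785 L/gal = 1,074,940 L.
(a) Chlorine deficit: 8.8 − 0.6 = 8.2 ppm = 8.2 mg/L as Cl₂.
(a) Cl₂ equivalent needed: 8.2 mg/L × 1,074,940 L = 8,815,000 mg = 8815 g.
(a) Product at 70.5% available chlorine: 8815 / 0.705 = 12,500 g.

(b) Volume: 2000 m³ = 2,000,000 L.
(b) Alkalinity to add: (87 − 53) = 34 mg/L as CaCO₃ × 2,000,000 L = 68,000 g as CaCO₃.
(b) Equivalents: 68,000 g ÷ 50 g/eq = 1360 eq.
(b) Each mole of Na₂CO₃ supplies 2 eq, so 1360 / 2 = 680 mol.
(b) Mass: 680 mol × 106 g/mol = 72,080 g.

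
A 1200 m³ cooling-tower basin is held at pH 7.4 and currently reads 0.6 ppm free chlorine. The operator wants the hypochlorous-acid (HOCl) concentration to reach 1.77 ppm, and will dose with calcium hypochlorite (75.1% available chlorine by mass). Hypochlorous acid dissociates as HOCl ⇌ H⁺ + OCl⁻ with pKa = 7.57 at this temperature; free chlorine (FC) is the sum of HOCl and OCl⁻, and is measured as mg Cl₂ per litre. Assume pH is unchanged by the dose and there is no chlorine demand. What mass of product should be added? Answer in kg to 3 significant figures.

3.78 kg

Volume: 1200 m³ = 1,200,000 L.
[OCl⁻]/[HOCl] = 10^(pH − pKa) = 10^(7.4 − 7.57) = 0.6761; fraction as HOCl = 1/(1 + 0.6761) = 0.5966.
Free chlorine required for 1.77 ppm HOCl: 1.77 / 0.5966 = 2.967 ppm.
FC to add: 2.967 − 0.6 = 2.367 mg/L as Cl₂.
Cl₂ equivalent: 2.367 mg/L × 1,200,000 L = 2840 g.
Product at 75.1% available Cl: 2840 / 0.751 = 3782 g.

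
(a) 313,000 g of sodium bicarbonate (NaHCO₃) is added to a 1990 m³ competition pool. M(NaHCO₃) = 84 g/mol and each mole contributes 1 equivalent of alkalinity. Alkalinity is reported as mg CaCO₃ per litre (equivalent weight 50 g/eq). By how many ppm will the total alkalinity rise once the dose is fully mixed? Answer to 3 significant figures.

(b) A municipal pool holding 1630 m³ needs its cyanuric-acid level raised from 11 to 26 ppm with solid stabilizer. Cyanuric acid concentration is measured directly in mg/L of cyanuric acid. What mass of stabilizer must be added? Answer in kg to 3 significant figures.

(a) Volume: 1990 m³ = 1,990,000 L.
(a) Moles of NaHCO₃: 313,000 g ÷ 84 g/mol = 3726 mol → 3726 eq of alkalinity.
(a) As CaCO₃: 3726 eq × 50 g/eq = 186,300 g.
(a) Rise: 186,300 g / 1,990,000 L × 1000 = 93.62 mg/L.

(b) Volume: 1630 m³ = 1,630,000 L.
(b) CYA to add: (26 − 11) = 15 mg/L × 1,630,000 L = 24,450 g cyanuric acid.

(a) 93.6 ppm; (b) 24.4 kg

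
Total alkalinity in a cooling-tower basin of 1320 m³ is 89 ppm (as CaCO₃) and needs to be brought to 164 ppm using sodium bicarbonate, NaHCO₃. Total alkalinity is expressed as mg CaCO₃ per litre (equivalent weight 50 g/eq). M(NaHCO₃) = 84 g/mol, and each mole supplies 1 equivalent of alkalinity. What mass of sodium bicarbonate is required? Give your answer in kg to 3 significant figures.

Volume: 1320 m³ = 1,320,000 L.
Alkalinity to add: (164 − 89) = 75 mg/L as CaCO₃ × 1,320,000 L = 99,000 g as CaCO₃.
Equivalents: 99,000 g ÷ 50 g/eq = 1980 eq.
NaHCO₃ supplies 1 eq per mole → 1980 mol.
Mass: 1980 mol × 84 g/mol = 166,300 g.

166 kg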